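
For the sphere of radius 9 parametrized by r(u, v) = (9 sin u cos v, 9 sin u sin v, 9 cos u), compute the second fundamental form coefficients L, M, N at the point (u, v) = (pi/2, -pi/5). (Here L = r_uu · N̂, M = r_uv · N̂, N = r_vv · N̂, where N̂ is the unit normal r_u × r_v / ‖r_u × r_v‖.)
L = -9;  M = 0;  N = -9

Compute the unit normal N̂(u, v) = (sin(u)^2*cos(v)/Abs(sin(u)), sin(u)^2*sin(v)/Abs(sin(u)), sin(2*u)/(2*Abs(sin(u)))), and the second partials r_uu, r_uv, r_vv. Take dot products:
  L(u, v) = r_uu · N̂ = -9*sin(u)/Abs(sin(u)),
  M(u, v) = r_uv · N̂ = 0,
  N(u, v) = r_vv · N̂ = -9*sin(u)^3/Abs(sin(u)).
Evaluating at (u, v) = (pi/2, -pi/5):
  L = -9, M = 0, N = -9.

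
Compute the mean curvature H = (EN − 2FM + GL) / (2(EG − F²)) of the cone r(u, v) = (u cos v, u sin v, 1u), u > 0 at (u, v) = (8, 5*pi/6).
H = sqrt(2)/32

With E = 2, F = 0, G = u^2, L = 0, M = 0, N = sqrt(2)*u^2/(2*Abs(u)), assemble
  H = (EN − 2FM + GL) / (2(EG − F²)) = sqrt(2)/(4*Abs(u)).
At (u, v) = (8, 5*pi/6): H = sqrt(2)/32.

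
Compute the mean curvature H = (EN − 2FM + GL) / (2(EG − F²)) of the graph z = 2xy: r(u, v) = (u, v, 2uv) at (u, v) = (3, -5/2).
H = 15*sqrt(62)/961

With E = 4*v^2 + 1, F = 4*u*v, G = 4*u^2 + 1, L = 0, M = 2/sqrt(4*u^2 + 4*v^2 + 1), N = 0, assemble
  H = (EN − 2FM + GL) / (2(EG − F²)) = -8*u*v/(4*u^2 + 4*v^2 + 1)^(3/2).
At (u, v) = (3, -5/2): H = 15*sqrt(62)/961.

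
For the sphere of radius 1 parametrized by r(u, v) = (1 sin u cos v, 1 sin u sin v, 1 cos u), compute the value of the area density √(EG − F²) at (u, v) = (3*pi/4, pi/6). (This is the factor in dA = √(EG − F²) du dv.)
√(EG − F²)|_{(3*pi/4, pi/6)} = sqrt(2)/2

E = 1, F = 0, G = sin(u)^2, so EG − F² = sin(u)^2. Taking the positive square root: √(EG − F²) = Abs(sin(u)). At (u, v) = (3*pi/4, pi/6): sqrt(2)/2.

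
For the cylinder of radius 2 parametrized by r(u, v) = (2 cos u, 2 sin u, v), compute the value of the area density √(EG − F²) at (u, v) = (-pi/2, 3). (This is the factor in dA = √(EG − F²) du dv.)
√(EG − F²)|_{(-pi/2, 3)} = 2

E = 4, F = 0, G = 1, so EG − F² = 4. Taking the positive square root: √(EG − F²) = 2. At (u, v) = (-pi/2, 3): 2.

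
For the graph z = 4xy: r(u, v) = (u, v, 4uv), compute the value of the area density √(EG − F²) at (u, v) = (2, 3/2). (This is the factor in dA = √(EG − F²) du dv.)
√(EG − F²)|_{(2, 3/2)} = sqrt(101)

E = 16*v^2 + 1, F = 16*u*v, G = 16*u^2 + 1, so EG − F² = 16*u^2 + 16*v^2 + 1. Taking the positive square root: √(EG − F²) = sqrt(16*u^2 + 16*v^2 + 1). At (u, v) = (2, 3/2): sqrt(101).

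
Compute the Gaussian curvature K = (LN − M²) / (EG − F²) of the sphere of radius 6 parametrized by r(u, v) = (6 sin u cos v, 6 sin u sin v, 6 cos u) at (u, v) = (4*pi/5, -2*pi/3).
K = 1/36

Coefficients of the first fundamental form: E = 36, F = 0, G = 36*sin(u)^2.
Coefficients of the second fundamental form: L = -6*sin(u)/Abs(sin(u)), M = 0, N = -6*sin(u)^3/Abs(sin(u)).
Assemble K = (LN − M²)/(EG − F²) = 1/36. At (u, v) = (4*pi/5, -2*pi/3): K = 1/36.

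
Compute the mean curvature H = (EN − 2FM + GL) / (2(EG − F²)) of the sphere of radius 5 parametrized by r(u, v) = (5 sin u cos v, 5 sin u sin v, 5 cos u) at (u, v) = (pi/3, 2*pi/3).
H = -1/5

With E = 25, F = 0, G = 25*sin(u)^2, L = -5*sin(u)/Abs(sin(u)), M = 0, N = -5*sin(u)^3/Abs(sin(u)), assemble
  H = (EN − 2FM + GL) / (2(EG − F²)) = -sin(u)/(5*Abs(sin(u))).
At (u, v) = (pi/3, 2*pi/3): H = -1/5.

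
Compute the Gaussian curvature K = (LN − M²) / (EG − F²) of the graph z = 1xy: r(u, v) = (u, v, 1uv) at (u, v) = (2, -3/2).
K = -16/841

Coefficients of the first fundamental form: E = v^2 + 1, F = u*v, G = u^2 + 1.
Coefficients of the second fundamental form: L = 0, M = 1/sqrt(u^2 + v^2 + 1), N = 0.
Assemble K = (LN − M²)/(EG − F²) = 1/((u^2*v^2 - (u^2 + 1)*(v^2 + 1))*(u^2 + v^2 + 1)). At (u, v) = (2, -3/2): K = -16/841.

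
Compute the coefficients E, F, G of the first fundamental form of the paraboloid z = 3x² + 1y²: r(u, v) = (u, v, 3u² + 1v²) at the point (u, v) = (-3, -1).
E = 325;  F = 36;  G = 5

Partials: r_u = (1, 0, 6*u), r_v = (0, 1, 2*v). As functions of (u, v):
  E = r_u · r_u = 36*u^2 + 1,
  F = r_u · r_v = 12*u*v,
  G = r_v · r_v = 4*v^2 + 1.
Evaluating at (u, v) = (-3, -1): E = 325, F = 36, G = 5.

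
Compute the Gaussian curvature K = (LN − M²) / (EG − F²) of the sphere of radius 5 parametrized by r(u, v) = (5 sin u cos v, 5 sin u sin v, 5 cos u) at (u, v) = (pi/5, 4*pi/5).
K = 1/25

Coefficients of the first fundamental form: E = 25, F = 0, G = 25*sin(u)^2.
Coefficients of the second fundamental form: L = -5*sin(u)/Abs(sin(u)), M = 0, N = -5*sin(u)^3/Abs(sin(u)).
Assemble K = (LN − M²)/(EG − F²) = 1/25. At (u, v) = (pi/5, 4*pi/5): K = 1/25.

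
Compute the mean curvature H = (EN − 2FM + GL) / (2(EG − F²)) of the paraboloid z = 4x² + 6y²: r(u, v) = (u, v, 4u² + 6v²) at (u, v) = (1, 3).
H = 5578*sqrt(1361)/1852321

With E = 64*u^2 + 1, F = 96*u*v, G = 144*v^2 + 1, L = 8/sqrt(64*u^2 + 144*v^2 + 1), M = 0, N = 12/sqrt(64*u^2 + 144*v^2 + 1), assemble
  H = (EN − 2FM + GL) / (2(EG − F²)) = 2*(192*u^2 + 288*v^2 + 5)/(64*u^2 + 144*v^2 + 1)^(3/2).
At (u, v) = (1, 3): H = 5578*sqrt(1361)/1852321.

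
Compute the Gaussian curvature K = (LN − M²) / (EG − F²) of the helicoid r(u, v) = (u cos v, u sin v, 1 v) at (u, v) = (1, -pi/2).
K = -1/4

Coefficients of the first fundamental form: E = 1, F = 0, G = u^2 + 1.
Coefficients of the second fundamental form: L = 0, M = -1/sqrt(u^2 + 1), N = 0.
Assemble K = (LN − M²)/(EG − F²) = -1/(u^2 + 1)^2. At (u, v) = (1, -pi/2): K = -1/4.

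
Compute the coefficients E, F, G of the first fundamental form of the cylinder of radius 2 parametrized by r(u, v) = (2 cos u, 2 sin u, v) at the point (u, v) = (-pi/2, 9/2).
E = 4;  F = 0;  G = 1

Partials: r_u = (-2*sin(u), 2*cos(u), 0), r_v = (0, 0, 1). As functions of (u, v):
  E = r_u · r_u = 4,
  F = r_u · r_v = 0,
  G = r_v · r_v = 1.
Evaluating at (u, v) = (-pi/2, 9/2): E = 4, F = 0, G = 1.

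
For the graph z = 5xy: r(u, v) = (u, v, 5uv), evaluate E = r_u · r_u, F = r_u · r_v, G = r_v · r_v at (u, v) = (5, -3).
E = 226;  F = -375;  G = 626

Partials: r_u = (1, 0, 5*v), r_v = (0, 1, 5*u). As functions of (u, v):
  E = r_u · r_u = 25*v^2 + 1,
  F = r_u · r_v = 25*u*v,
  G = r_v · r_v = 25*u^2 + 1.
Evaluating at (u, v) = (5, -3): E = 226, F = -375, G = 626.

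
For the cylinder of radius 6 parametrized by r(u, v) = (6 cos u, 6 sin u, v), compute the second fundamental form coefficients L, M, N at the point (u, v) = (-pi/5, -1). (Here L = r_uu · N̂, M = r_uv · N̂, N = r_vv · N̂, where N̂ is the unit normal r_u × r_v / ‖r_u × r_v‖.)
L = -6;  M = 0;  N = 0

Compute the unit normal N̂(u, v) = (cos(u), sin(u), 0), and the second partials r_uu, r_uv, r_vv. Take dot products:
  L(u, v) = r_uu · N̂ = -6,
  M(u, v) = r_uv · N̂ = 0,
  N(u, v) = r_vv · N̂ = 0.
Evaluating at (u, v) = (-pi/5, -1):
  L = -6, M = 0, N = 0.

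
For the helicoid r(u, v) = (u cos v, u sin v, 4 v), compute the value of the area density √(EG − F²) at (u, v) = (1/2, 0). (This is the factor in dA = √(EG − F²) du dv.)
√(EG − F²)|_{(1/2, 0)} = sqrt(65)/2

E = 1, F = 0, G = u^2 + 16, so EG − F² = u^2 + 16. Taking the positive square root: √(EG − F²) = sqrt(u^2 + 16). At (u, v) = (1/2, 0): sqrt(65)/2.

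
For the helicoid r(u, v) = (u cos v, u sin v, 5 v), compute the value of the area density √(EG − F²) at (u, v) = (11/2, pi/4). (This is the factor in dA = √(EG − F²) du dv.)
√(EG − F²)|_{(11/2, pi/4)} = sqrt(221)/2

E = 1, F = 0, G = u^2 + 25, so EG − F² = u^2 + 25. Taking the positive square root: √(EG − F²) = sqrt(u^2 + 25). At (u, v) = (11/2, pi/4): sqrt(221)/2.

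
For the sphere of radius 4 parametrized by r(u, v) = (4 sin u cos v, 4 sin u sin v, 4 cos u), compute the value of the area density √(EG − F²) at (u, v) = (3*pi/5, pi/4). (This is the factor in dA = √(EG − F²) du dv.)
√(EG − F²)|_{(3*pi/5, pi/4)} = 4*sqrt(2*sqrt(5) + 10)

E = 16, F = 0, G = 16*sin(u)^2, so EG − F² = 256*sin(u)^2. Taking the positive square root: √(EG − F²) = 16*Abs(sin(u)). At (u, v) = (3*pi/5, pi/4): 4*sqrt(2*sqrt(5) + 10).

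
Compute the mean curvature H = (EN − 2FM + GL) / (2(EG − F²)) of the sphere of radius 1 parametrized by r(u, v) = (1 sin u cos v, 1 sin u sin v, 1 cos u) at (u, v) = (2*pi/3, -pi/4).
H = -1

With E = 1, F = 0, G = sin(u)^2, L = -sin(u)/Abs(sin(u)), M = 0, N = -sin(u)^3/Abs(sin(u)), assemble
  H = (EN − 2FM + GL) / (2(EG − F²)) = -sin(u)/Abs(sin(u)).
At (u, v) = (2*pi/3, -pi/4): H = -1.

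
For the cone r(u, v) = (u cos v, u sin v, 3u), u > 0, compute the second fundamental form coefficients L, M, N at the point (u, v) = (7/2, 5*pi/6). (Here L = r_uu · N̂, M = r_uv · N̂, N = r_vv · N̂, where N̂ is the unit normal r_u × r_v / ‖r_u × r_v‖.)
L = 0;  M = 0;  N = 21*sqrt(10)/20

Compute the unit normal N̂(u, v) = (-3*sqrt(10)*u*cos(v)/(10*Abs(u)), -3*sqrt(10)*u*sin(v)/(10*Abs(u)), sqrt(10)*u/(10*Abs(u))), and the second partials r_uu, r_uv, r_vv. Take dot products:
  L(u, v) = r_uu · N̂ = 0,
  M(u, v) = r_uv · N̂ = 0,
  N(u, v) = r_vv · N̂ = 3*sqrt(10)*u^2/(10*Abs(u)).
Evaluating at (u, v) = (7/2, 5*pi/6):
  L = 0, M = 0, N = 21*sqrt(10)/20.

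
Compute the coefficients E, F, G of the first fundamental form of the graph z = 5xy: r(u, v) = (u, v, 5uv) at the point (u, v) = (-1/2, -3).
E = 226;  F = 75/2;  G = 29/4

Partials: r_u = (1, 0, 5*v), r_v = (0, 1, 5*u). As functions of (u, v):
  E = r_u · r_u = 25*v^2 + 1,
  F = r_u · r_v = 25*u*v,
  G = r_v · r_v = 25*u^2 + 1.
Evaluating at (u, v) = (-1/2, -3): E = 226, F = 75/2, G = 29/4.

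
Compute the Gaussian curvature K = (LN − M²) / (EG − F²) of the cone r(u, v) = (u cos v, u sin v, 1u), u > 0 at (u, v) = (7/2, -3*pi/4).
K = 0

Coefficients of the first fundamental form: E = 2, F = 0, G = u^2.
Coefficients of the second fundamental form: L = 0, M = 0, N = sqrt(2)*u^2/(2*Abs(u)).
Assemble K = (LN − M²)/(EG − F²) = 0. At (u, v) = (7/2, -3*pi/4): K = 0.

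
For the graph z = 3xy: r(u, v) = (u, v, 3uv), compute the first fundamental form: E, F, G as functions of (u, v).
E = 9*v^2 + 1;  F = 9*u*v;  G = 9*u^2 + 1

Compute partials: r_u = (1, 0, 3*v), r_v = (0, 1, 3*u). Then
  E = r_u · r_u = 9*v^2 + 1,
  F = r_u · r_v = 9*u*v,
  G = r_v · r_v = 9*u^2 + 1.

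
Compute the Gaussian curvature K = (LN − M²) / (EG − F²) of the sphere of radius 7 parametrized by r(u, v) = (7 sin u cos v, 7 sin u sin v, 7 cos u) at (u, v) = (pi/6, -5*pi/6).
K = 1/49

Coefficients of the first fundamental form: E = 49, F = 0, G = 49*sin(u)^2.
Coefficients of the second fundamental form: L = -7*sin(u)/Abs(sin(u)), M = 0, N = -7*sin(u)^3/Abs(sin(u)).
Assemble K = (LN − M²)/(EG − F²) = 1/49. At (u, v) = (pi/6, -5*pi/6): K = 1/49.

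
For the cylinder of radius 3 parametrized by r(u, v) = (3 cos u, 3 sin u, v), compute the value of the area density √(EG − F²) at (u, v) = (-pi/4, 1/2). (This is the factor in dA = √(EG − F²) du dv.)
√(EG − F²)|_{(-pi/4, 1/2)} = 3

E = 9, F = 0, G = 1, so EG − F² = 9. Taking the positive square root: √(EG − F²) = 3. At (u, v) = (-pi/4, 1/2): 3.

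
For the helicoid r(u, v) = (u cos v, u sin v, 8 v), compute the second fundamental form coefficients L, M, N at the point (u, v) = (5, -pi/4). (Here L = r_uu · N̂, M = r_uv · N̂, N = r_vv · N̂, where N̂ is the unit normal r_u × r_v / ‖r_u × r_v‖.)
L = 0;  M = -8*sqrt(89)/89;  N = 0

Compute the unit normal N̂(u, v) = (8*sin(v)/sqrt(u^2 + 64), -8*cos(v)/sqrt(u^2 + 64), u/sqrt(u^2 + 64)), and the second partials r_uu, r_uv, r_vv. Take dot products:
  L(u, v) = r_uu · N̂ = 0,
  M(u, v) = r_uv · N̂ = -8/sqrt(u^2 + 64),
  N(u, v) = r_vv · N̂ = 0.
Evaluating at (u, v) = (5, -pi/4):
  L = 0, M = -8*sqrt(89)/89, N = 0.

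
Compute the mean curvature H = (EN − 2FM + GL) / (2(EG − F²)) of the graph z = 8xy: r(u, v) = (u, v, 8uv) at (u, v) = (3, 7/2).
H = -5376*sqrt(1361)/1852321

With E = 64*v^2 + 1, F = 64*u*v, G = 64*u^2 + 1, L = 0, M = 8/sqrt(64*u^2 + 64*v^2 + 1), N = 0, assemble
  H = (EN − 2FM + GL) / (2(EG − F²)) = -512*u*v/(64*u^2 + 64*v^2 + 1)^(3/2).
At (u, v) = (3, 7/2): H = -5376*sqrt(1361)/1852321.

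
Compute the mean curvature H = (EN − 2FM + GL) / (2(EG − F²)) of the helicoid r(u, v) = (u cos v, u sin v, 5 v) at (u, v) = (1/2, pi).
H = 0

With E = 1, F = 0, G = u^2 + 25, L = 0, M = -5/sqrt(u^2 + 25), N = 0, assemble
  H = (EN − 2FM + GL) / (2(EG − F²)) = 0.
At (u, v) = (1/2, pi): H = 0.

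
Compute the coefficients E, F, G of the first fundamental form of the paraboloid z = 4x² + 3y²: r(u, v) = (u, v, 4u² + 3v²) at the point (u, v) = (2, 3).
E = 257;  F = 288;  G = 325

Partials: r_u = (1, 0, 8*u), r_v = (0, 1, 6*v). As functions of (u, v):
  E = r_u · r_u = 64*u^2 + 1,
  F = r_u · r_v = 48*u*v,
  G = r_v · r_v = 36*v^2 + 1.
Evaluating at (u, v) = (2, 3): E = 257, F = 288, G = 325.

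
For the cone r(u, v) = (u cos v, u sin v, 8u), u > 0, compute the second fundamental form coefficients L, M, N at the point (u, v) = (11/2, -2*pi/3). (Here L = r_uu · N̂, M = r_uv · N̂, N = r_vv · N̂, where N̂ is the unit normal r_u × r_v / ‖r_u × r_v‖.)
L = 0;  M = 0;  N = 44*sqrt(65)/65

Compute the unit normal N̂(u, v) = (-8*sqrt(65)*u*cos(v)/(65*Abs(u)), -8*sqrt(65)*u*sin(v)/(65*Abs(u)), sqrt(65)*u/(65*Abs(u))), and the second partials r_uu, r_uv, r_vv. Take dot products:
  L(u, v) = r_uu · N̂ = 0,
  M(u, v) = r_uv · N̂ = 0,
  N(u, v) = r_vv · N̂ = 8*sqrt(65)*u^2/(65*Abs(u)).
Evaluating at (u, v) = (11/2, -2*pi/3):
  L = 0, M = 0, N = 44*sqrt(65)/65.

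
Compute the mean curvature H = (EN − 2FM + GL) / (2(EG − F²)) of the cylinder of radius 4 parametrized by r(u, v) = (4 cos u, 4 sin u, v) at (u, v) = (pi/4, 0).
H = -1/8

With E = 16, F = 0, G = 1, L = -4, M = 0, N = 0, assemble
  H = (EN − 2FM + GL) / (2(EG − F²)) = -1/8.
At (u, v) = (pi/4, 0): H = -1/8.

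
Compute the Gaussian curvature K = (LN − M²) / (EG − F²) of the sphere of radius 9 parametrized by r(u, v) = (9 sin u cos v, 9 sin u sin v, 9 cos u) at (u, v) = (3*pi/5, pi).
K = 1/81

Coefficients of the first fundamental form: E = 81, F = 0, G = 81*sin(u)^2.
Coefficients of the second fundamental form: L = -9*sin(u)/Abs(sin(u)), M = 0, N = -9*sin(u)^3/Abs(sin(u)).
Assemble K = (LN − M²)/(EG − F²) = 1/81. At (u, v) = (3*pi/5, pi): K = 1/81.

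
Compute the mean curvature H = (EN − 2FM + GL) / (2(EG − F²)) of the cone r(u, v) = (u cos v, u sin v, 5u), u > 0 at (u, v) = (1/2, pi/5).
H = 5*sqrt(26)/26

With E = 26, F = 0, G = u^2, L = 0, M = 0, N = 5*sqrt(26)*u^2/(26*Abs(u)), assemble
  H = (EN − 2FM + GL) / (2(EG − F²)) = 5*sqrt(26)/(52*Abs(u)).
At (u, v) = (1/2, pi/5): H = 5*sqrt(26)/26.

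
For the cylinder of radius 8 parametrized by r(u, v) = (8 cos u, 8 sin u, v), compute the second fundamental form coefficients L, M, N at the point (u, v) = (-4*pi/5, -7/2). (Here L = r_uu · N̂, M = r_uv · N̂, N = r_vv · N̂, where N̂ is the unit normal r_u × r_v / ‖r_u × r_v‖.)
L = -8;  M = 0;  N = 0

Compute the unit normal N̂(u, v) = (cos(u), sin(u), 0), and the second partials r_uu, r_uv, r_vv. Take dot products:
  L(u, v) = r_uu · N̂ = -8,
  M(u, v) = r_uv · N̂ = 0,
  N(u, v) = r_vv · N̂ = 0.
Evaluating at (u, v) = (-4*pi/5, -7/2):
  L = -8, M = 0, N = 0.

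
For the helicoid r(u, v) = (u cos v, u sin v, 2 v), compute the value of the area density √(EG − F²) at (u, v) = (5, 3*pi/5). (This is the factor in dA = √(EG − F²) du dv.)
√(EG − F²)|_{(5, 3*pi/5)} = sqrt(29)

E = 1, F = 0, G = u^2 + 4, so EG − F² = u^2 + 4. Taking the positive square root: √(EG − F²) = sqrt(u^2 + 4). At (u, v) = (5, 3*pi/5): sqrt(29).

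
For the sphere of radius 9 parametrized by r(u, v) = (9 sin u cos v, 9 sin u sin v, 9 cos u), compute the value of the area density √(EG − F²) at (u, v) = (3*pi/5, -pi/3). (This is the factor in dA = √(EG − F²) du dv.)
√(EG − F²)|_{(3*pi/5, -pi/3)} = 81*sqrt(2*sqrt(5) + 10)/4

E = 81, F = 0, G = 81*sin(u)^2, so EG − F² = 6561*sin(u)^2. Taking the positive square root: √(EG − F²) = 81*Abs(sin(u)). At (u, v) = (3*pi/5, -pi/3): 81*sqrt(2*sqrt(5) + 10)/4.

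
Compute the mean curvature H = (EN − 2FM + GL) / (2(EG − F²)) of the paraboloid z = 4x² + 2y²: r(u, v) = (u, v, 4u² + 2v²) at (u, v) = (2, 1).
H = 194*sqrt(273)/24843

With E = 64*u^2 + 1, F = 32*u*v, G = 16*v^2 + 1, L = 8/sqrt(64*u^2 + 16*v^2 + 1), M = 0, N = 4/sqrt(64*u^2 + 16*v^2 + 1), assemble
  H = (EN − 2FM + GL) / (2(EG − F²)) = 2*(64*u^2 + 32*v^2 + 3)/(64*u^2 + 16*v^2 + 1)^(3/2).
At (u, v) = (2, 1): H = 194*sqrt(273)/24843.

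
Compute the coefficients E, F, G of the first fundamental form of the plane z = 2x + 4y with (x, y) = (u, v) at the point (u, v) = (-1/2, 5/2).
E = 5;  F = 8;  G = 17

Partials: r_u = (1, 0, 2), r_v = (0, 1, 4). As functions of (u, v):
  E = r_u · r_u = 5,
  F = r_u · r_v = 8,
  G = r_v · r_v = 17.
Evaluating at (u, v) = (-1/2, 5/2): E = 5, F = 8, G = 17.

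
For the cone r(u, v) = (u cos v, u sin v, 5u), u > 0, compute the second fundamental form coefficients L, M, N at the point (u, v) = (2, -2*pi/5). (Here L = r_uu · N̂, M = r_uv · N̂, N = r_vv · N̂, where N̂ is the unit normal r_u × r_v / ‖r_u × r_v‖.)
L = 0;  M = 0;  N = 5*sqrt(26)/13

Compute the unit normal N̂(u, v) = (-5*sqrt(26)*u*cos(v)/(26*Abs(u)), -5*sqrt(26)*u*sin(v)/(26*Abs(u)), sqrt(26)*u/(26*Abs(u))), and the second partials r_uu, r_uv, r_vv. Take dot products:
  L(u, v) = r_uu · N̂ = 0,
  M(u, v) = r_uv · N̂ = 0,
  N(u, v) = r_vv · N̂ = 5*sqrt(26)*u^2/(26*Abs(u)).
Evaluating at (u, v) = (2, -2*pi/5):
  L = 0, M = 0, N = 5*sqrt(26)/13.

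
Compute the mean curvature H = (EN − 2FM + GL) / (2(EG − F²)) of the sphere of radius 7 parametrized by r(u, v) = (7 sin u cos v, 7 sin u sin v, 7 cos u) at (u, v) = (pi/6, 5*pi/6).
H = -1/7

With E = 49, F = 0, G = 49*sin(u)^2, L = -7*sin(u)/Abs(sin(u)), M = 0, N = -7*sin(u)^3/Abs(sin(u)), assemble
  H = (EN − 2FM + GL) / (2(EG − F²)) = -sin(u)/(7*Abs(sin(u))).
At (u, v) = (pi/6, 5*pi/6): H = -1/7.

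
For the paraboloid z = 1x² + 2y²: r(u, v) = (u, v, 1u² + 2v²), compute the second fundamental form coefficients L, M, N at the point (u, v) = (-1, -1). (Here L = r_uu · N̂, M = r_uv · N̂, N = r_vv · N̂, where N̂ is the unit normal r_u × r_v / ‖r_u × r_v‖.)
L = 2*sqrt(21)/21;  M = 0;  N = 4*sqrt(21)/21

Compute the unit normal N̂(u, v) = (-2*u/sqrt(4*u^2 + 16*v^2 + 1), -4*v/sqrt(4*u^2 + 16*v^2 + 1), 1/sqrt(4*u^2 + 16*v^2 + 1)), and the second partials r_uu, r_uv, r_vv. Take dot products:
  L(u, v) = r_uu · N̂ = 2/sqrt(4*u^2 + 16*v^2 + 1),
  M(u, v) = r_uv · N̂ = 0,
  N(u, v) = r_vv · N̂ = 4/sqrt(4*u^2 + 16*v^2 + 1).
Evaluating at (u, v) = (-1, -1):
  L = 2*sqrt(21)/21, M = 0, N = 4*sqrt(21)/21.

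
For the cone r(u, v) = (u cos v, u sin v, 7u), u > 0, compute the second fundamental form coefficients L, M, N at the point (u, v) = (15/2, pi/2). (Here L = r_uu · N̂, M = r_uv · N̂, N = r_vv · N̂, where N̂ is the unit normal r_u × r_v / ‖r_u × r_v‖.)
L = 0;  M = 0;  N = 21*sqrt(2)/4

Compute the unit normal N̂(u, v) = (-7*sqrt(2)*u*cos(v)/(10*Abs(u)), -7*sqrt(2)*u*sin(v)/(10*Abs(u)), sqrt(2)*u/(10*Abs(u))), and the second partials r_uu, r_uv, r_vv. Take dot products:
  L(u, v) = r_uu · N̂ = 0,
  M(u, v) = r_uv · N̂ = 0,
  N(u, v) = r_vv · N̂ = 7*sqrt(2)*u^2/(10*Abs(u)).
Evaluating at (u, v) = (15/2, pi/2):
  L = 0, M = 0, N = 21*sqrt(2)/4.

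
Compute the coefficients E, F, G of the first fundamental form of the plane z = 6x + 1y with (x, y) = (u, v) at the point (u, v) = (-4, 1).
E = 37;  F = 6;  G = 2

Partials: r_u = (1, 0, 6), r_v = (0, 1, 1). As functions of (u, v):
  E = r_u · r_u = 37,
  F = r_u · r_v = 6,
  G = r_v · r_v = 2.
Evaluating at (u, v) = (-4, 1): E = 37, F = 6, G = 2.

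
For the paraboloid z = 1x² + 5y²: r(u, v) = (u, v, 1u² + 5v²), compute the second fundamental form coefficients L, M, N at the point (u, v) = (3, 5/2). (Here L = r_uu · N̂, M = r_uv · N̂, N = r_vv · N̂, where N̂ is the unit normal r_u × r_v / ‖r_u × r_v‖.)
L = sqrt(662)/331;  M = 0;  N = 5*sqrt(662)/331

Compute the unit normal N̂(u, v) = (-2*u/sqrt(4*u^2 + 100*v^2 + 1), -10*v/sqrt(4*u^2 + 100*v^2 + 1), 1/sqrt(4*u^2 + 100*v^2 + 1)), and the second partials r_uu, r_uv, r_vv. Take dot products:
  L(u, v) = r_uu · N̂ = 2/sqrt(4*u^2 + 100*v^2 + 1),
  M(u, v) = r_uv · N̂ = 0,
  N(u, v) = r_vv · N̂ = 10/sqrt(4*u^2 + 100*v^2 + 1).
Evaluating at (u, v) = (3, 5/2):
  L = sqrt(662)/331, M = 0, N = 5*sqrt(662)/331.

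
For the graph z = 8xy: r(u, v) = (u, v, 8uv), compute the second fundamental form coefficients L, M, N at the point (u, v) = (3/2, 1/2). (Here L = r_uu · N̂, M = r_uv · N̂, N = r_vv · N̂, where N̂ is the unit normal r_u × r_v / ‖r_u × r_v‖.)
L = 0;  M = 8*sqrt(161)/161;  N = 0

Compute the unit normal N̂(u, v) = (-8*v/sqrt(64*u^2 + 64*v^2 + 1), -8*u/sqrt(64*u^2 + 64*v^2 + 1), 1/sqrt(64*u^2 + 64*v^2 + 1)), and the second partials r_uu, r_uv, r_vv. Take dot products:
  L(u, v) = r_uu · N̂ = 0,
  M(u, v) = r_uv · N̂ = 8/sqrt(64*u^2 + 64*v^2 + 1),
  N(u, v) = r_vv · N̂ = 0.
Evaluating at (u, v) = (3/2, 1/2):
  L = 0, M = 8*sqrt(161)/161, N = 0.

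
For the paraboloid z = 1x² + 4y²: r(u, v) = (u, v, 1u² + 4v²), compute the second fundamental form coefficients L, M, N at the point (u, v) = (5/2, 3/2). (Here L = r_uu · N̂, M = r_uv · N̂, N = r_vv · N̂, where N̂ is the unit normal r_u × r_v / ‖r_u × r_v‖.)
L = sqrt(170)/85;  M = 0;  N = 4*sqrt(170)/85

Compute the unit normal N̂(u, v) = (-2*u/sqrt(4*u^2 + 64*v^2 + 1), -8*v/sqrt(4*u^2 + 64*v^2 + 1), 1/sqrt(4*u^2 + 64*v^2 + 1)), and the second partials r_uu, r_uv, r_vv. Take dot products:
  L(u, v) = r_uu · N̂ = 2/sqrt(4*u^2 + 64*v^2 + 1),
  M(u, v) = r_uv · N̂ = 0,
  N(u, v) = r_vv · N̂ = 8/sqrt(4*u^2 + 64*v^2 + 1).
Evaluating at (u, v) = (5/2, 3/2):
  L = sqrt(170)/85, M = 0, N = 4*sqrt(170)/85.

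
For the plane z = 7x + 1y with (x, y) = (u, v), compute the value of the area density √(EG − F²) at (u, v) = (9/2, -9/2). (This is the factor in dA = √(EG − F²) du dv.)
√(EG − F²)|_{(9/2, -9/2)} = sqrt(51)

E = 50, F = 7, G = 2, so EG − F² = 51. Taking the positive square root: √(EG − F²) = sqrt(51). At (u, v) = (9/2, -9/2): sqrt(51).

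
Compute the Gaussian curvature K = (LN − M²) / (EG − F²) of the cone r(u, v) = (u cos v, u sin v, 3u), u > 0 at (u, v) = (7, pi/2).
K = 0

Coefficients of the first fundamental form: E = 10, F = 0, G = u^2.
Coefficients of the second fundamental form: L = 0, M = 0, N = 3*sqrt(10)*u^2/(10*Abs(u)).
Assemble K = (LN − M²)/(EG − F²) = 0. At (u, v) = (7, pi/2): K = 0.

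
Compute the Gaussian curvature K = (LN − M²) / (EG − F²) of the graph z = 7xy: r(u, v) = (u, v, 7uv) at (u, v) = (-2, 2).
K = -49/154449

Coefficients of the first fundamental form: E = 49*v^2 + 1, F = 49*u*v, G = 49*u^2 + 1.
Coefficients of the second fundamental form: L = 0, M = 7/sqrt(49*u^2 + 49*v^2 + 1), N = 0.
Assemble K = (LN − M²)/(EG − F²) = -49/(2401*u^4 + 4802*u^2*v^2 + 98*u^2 + 2401*v^4 + 98*v^2 + 1). At (u, v) = (-2, 2): K = -49/154449.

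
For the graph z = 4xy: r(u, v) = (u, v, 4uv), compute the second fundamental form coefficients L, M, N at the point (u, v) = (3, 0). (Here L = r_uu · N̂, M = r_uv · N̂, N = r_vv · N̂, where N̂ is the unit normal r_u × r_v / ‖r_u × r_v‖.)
L = 0;  M = 4*sqrt(145)/145;  N = 0

Compute the unit normal N̂(u, v) = (-4*v/sqrt(16*u^2 + 16*v^2 + 1), -4*u/sqrt(16*u^2 + 16*v^2 + 1), 1/sqrt(16*u^2 + 16*v^2 + 1)), and the second partials r_uu, r_uv, r_vv. Take dot products:
  L(u, v) = r_uu · N̂ = 0,
  M(u, v) = r_uv · N̂ = 4/sqrt(16*u^2 + 16*v^2 + 1),
  N(u, v) = r_vv · N̂ = 0.
Evaluating at (u, v) = (3, 0):
  L = 0, M = 4*sqrt(145)/145, N = 0.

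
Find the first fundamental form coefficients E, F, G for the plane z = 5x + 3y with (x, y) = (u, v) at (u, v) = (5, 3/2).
E = 26;  F = 15;  G = 10

Partials: r_u = (1, 0, 5), r_v = (0, 1, 3). As functions of (u, v):
  E = r_u · r_u = 26,
  F = r_u · r_v = 15,
  G = r_v · r_v = 10.
Evaluating at (u, v) = (5, 3/2): E = 26, F = 15, G = 10.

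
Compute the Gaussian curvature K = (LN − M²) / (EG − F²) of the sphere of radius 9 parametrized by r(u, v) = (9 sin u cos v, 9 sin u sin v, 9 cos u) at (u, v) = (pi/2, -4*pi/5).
K = 1/81

Coefficients of the first fundamental form: E = 81, F = 0, G = 81*sin(u)^2.
Coefficients of the second fundamental form: L = -9*sin(u)/Abs(sin(u)), M = 0, N = -9*sin(u)^3/Abs(sin(u)).
Assemble K = (LN − M²)/(EG − F²) = 1/81. At (u, v) = (pi/2, -4*pi/5): K = 1/81.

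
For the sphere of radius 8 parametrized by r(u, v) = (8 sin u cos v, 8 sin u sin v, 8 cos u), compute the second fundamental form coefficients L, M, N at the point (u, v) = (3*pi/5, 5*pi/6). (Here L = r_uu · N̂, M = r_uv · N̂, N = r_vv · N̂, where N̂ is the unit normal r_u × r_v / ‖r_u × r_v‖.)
L = -8;  M = 0;  N = -5 - sqrt(5)

Compute the unit normal N̂(u, v) = (sin(u)^2*cos(v)/Abs(sin(u)), sin(u)^2*sin(v)/Abs(sin(u)), sin(2*u)/(2*Abs(sin(u)))), and the second partials r_uu, r_uv, r_vv. Take dot products:
  L(u, v) = r_uu · N̂ = -8*sin(u)/Abs(sin(u)),
  M(u, v) = r_uv · N̂ = 0,
  N(u, v) = r_vv · N̂ = -8*sin(u)^3/Abs(sin(u)).
Evaluating at (u, v) = (3*pi/5, 5*pi/6):
  L = -8, M = 0, N = -5 - sqrt(5).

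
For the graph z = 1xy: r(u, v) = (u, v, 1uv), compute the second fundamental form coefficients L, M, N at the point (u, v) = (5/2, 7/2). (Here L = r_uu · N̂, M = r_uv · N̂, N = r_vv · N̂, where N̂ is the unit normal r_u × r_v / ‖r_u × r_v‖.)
L = 0;  M = sqrt(78)/39;  N = 0

Compute the unit normal N̂(u, v) = (-v/sqrt(u^2 + v^2 + 1), -u/sqrt(u^2 + v^2 + 1), 1/sqrt(u^2 + v^2 + 1)), and the second partials r_uu, r_uv, r_vv. Take dot products:
  L(u, v) = r_uu · N̂ = 0,
  M(u, v) = r_uv · N̂ = 1/sqrt(u^2 + v^2 + 1),
  N(u, v) = r_vv · N̂ = 0.
Evaluating at (u, v) = (5/2, 7/2):
  L = 0, M = sqrt(78)/39, N = 0.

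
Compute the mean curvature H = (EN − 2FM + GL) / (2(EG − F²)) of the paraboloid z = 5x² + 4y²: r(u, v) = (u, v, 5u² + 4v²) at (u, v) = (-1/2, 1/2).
H = 3*sqrt(42)/28

With E = 100*u^2 + 1, F = 80*u*v, G = 64*v^2 + 1, L = 10/sqrt(100*u^2 + 64*v^2 + 1), M = 0, N = 8/sqrt(100*u^2 + 64*v^2 + 1), assemble
  H = (EN − 2FM + GL) / (2(EG − F²)) = (400*u^2 + 320*v^2 + 9)/(100*u^2 + 64*v^2 + 1)^(3/2).
At (u, v) = (-1/2, 1/2): H = 3*sqrt(42)/28.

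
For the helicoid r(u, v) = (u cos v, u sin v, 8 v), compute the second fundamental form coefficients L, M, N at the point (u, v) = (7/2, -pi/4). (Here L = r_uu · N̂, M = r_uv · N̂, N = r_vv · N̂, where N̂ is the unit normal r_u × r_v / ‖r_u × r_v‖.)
L = 0;  M = -16*sqrt(305)/305;  N = 0

Compute the unit normal N̂(u, v) = (8*sin(v)/sqrt(u^2 + 64), -8*cos(v)/sqrt(u^2 + 64), u/sqrt(u^2 + 64)), and the second partials r_uu, r_uv, r_vv. Take dot products:
  L(u, v) = r_uu · N̂ = 0,
  M(u, v) = r_uv · N̂ = -8/sqrt(u^2 + 64),
  N(u, v) = r_vv · N̂ = 0.
Evaluating at (u, v) = (7/2, -pi/4):
  L = 0, M = -16*sqrt(305)/305, N = 0.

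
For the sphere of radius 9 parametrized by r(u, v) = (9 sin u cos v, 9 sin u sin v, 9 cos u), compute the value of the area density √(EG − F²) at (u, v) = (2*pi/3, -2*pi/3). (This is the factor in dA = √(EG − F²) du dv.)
√(EG − F²)|_{(2*pi/3, -2*pi/3)} = 81*sqrt(3)/2

E = 81, F = 0, G = 81*sin(u)^2, so EG − F² = 6561*sin(u)^2. Taking the positive square root: √(EG − F²) = 81*Abs(sin(u)). At (u, v) = (2*pi/3, -2*pi/3): 81*sqrt(3)/2.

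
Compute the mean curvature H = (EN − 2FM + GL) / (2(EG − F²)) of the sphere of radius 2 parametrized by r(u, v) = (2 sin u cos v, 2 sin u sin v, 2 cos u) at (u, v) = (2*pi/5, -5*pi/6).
H = -1/2

With E = 4, F = 0, G = 4*sin(u)^2, L = -2*sin(u)/Abs(sin(u)), M = 0, N = -2*sin(u)^3/Abs(sin(u)), assemble
  H = (EN − 2FM + GL) / (2(EG − F²)) = -sin(u)/(2*Abs(sin(u))).
At (u, v) = (2*pi/5, -5*pi/6): H = -1/2.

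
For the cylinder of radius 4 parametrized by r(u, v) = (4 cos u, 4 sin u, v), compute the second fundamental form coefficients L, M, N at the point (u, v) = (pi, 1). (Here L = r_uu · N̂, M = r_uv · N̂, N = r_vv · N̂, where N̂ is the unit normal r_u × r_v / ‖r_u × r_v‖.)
L = -4;  M = 0;  N = 0

Compute the unit normal N̂(u, v) = (cos(u), sin(u), 0), and the second partials r_uu, r_uv, r_vv. Take dot products:
  L(u, v) = r_uu · N̂ = -4,
  M(u, v) = r_uv · N̂ = 0,
  N(u, v) = r_vv · N̂ = 0.
Evaluating at (u, v) = (pi, 1):
  L = -4, M = 0, N = 0.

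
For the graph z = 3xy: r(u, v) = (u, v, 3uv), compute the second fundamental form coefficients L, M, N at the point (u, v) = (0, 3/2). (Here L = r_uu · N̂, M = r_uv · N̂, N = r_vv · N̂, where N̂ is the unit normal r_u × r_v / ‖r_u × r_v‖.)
L = 0;  M = 6*sqrt(85)/85;  N = 0

Compute the unit normal N̂(u, v) = (-3*v/sqrt(9*u^2 + 9*v^2 + 1), -3*u/sqrt(9*u^2 + 9*v^2 + 1), 1/sqrt(9*u^2 + 9*v^2 + 1)), and the second partials r_uu, r_uv, r_vv. Take dot products:
  L(u, v) = r_uu · N̂ = 0,
  M(u, v) = r_uv · N̂ = 3/sqrt(9*u^2 + 9*v^2 + 1),
  N(u, v) = r_vv · N̂ = 0.
Evaluating at (u, v) = (0, 3/2):
  L = 0, M = 6*sqrt(85)/85, N = 0.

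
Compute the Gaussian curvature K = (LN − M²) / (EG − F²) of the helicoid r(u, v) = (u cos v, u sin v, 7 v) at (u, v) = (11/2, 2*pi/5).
K = -784/100489

Coefficients of the first fundamental form: E = 1, F = 0, G = u^2 + 49.
Coefficients of the second fundamental form: L = 0, M = -7/sqrt(u^2 + 49), N = 0.
Assemble K = (LN − M²)/(EG − F²) = -49/(u^2 + 49)^2. At (u, v) = (11/2, 2*pi/5): K = -784/100489.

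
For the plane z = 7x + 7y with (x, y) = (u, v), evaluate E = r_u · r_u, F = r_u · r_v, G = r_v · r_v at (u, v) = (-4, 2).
E = 50;  F = 49;  G = 50

Partials: r_u = (1, 0, 7), r_v = (0, 1, 7). As functions of (u, v):
  E = r_u · r_u = 50,
  F = r_u · r_v = 49,
  G = r_v · r_v = 50.
Evaluating at (u, v) = (-4, 2): E = 50, F = 49, G = 50.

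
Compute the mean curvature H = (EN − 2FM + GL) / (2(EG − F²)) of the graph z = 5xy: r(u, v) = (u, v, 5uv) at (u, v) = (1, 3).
H = -375*sqrt(251)/63001

With E = 25*v^2 + 1, F = 25*u*v, G = 25*u^2 + 1, L = 0, M = 5/sqrt(25*u^2 + 25*v^2 + 1), N = 0, assemble
  H = (EN − 2FM + GL) / (2(EG − F²)) = -125*u*v/(25*u^2 + 25*v^2 + 1)^(3/2).
At (u, v) = (1, 3): H = -375*sqrt(251)/63001.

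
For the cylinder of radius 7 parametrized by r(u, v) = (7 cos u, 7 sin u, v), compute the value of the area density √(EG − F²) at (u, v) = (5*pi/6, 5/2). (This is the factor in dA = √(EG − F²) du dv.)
√(EG − F²)|_{(5*pi/6, 5/2)} = 7

E = 49, F = 0, G = 1, so EG − F² = 49. Taking the positive square root: √(EG − F²) = 7. At (u, v) = (5*pi/6, 5/2): 7.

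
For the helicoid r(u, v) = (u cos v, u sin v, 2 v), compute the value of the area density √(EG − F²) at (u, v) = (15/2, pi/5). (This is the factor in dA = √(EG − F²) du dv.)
√(EG − F²)|_{(15/2, pi/5)} = sqrt(241)/2

E = 1, F = 0, G = u^2 + 4, so EG − F² = u^2 + 4. Taking the positive square root: √(EG − F²) = sqrt(u^2 + 4). At (u, v) = (15/2, pi/5): sqrt(241)/2.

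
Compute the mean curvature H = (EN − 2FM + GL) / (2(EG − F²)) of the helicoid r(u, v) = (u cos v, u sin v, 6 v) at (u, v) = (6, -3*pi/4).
H = 0

With E = 1, F = 0, G = u^2 + 36, L = 0, M = -6/sqrt(u^2 + 36), N = 0, assemble
  H = (EN − 2FM + GL) / (2(EG − F²)) = 0.
At (u, v) = (6, -3*pi/4): H = 0.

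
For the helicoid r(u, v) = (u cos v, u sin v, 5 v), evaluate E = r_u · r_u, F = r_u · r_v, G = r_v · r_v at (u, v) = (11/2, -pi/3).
E = 1;  F = 0;  G = 221/4

Partials: r_u = (cos(v), sin(v), 0), r_v = (-u*sin(v), u*cos(v), 5). As functions of (u, v):
  E = r_u · r_u = 1,
  F = r_u · r_v = 0,
  G = r_v · r_v = u^2 + 25.
Evaluating at (u, v) = (11/2, -pi/3): E = 1, F = 0, G = 221/4.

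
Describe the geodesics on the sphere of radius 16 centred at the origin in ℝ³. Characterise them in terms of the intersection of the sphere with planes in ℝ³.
Geodesics on the sphere of radius 16 are great circles — circles of radius 16 obtained as the intersection of the sphere with planes through the origin (the centre of the sphere).

A curve α(t) of nonzero constant speed on the sphere of radius 16 is a geodesic iff its acceleration α̈ is everywhere normal to the surface, i.e. parallel to the radial vector α(t). Then d/dt(α × α̇) = α̇ × α̇ + α × α̈ = 0, so α × α̇ is a constant vector n ≠ 0 and α(t) · n = 0 for all t: α lies in the plane through the origin with normal n. The intersection of that plane with the sphere is a circle of radius 16 (a great circle). Conversely, a great circle traversed at constant speed has centripetal acceleration pointing at the origin, hence normal to the sphere, so every great circle is a geodesic.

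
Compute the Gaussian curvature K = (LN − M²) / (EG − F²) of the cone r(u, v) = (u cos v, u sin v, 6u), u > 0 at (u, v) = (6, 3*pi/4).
K = 0

Coefficients of the first fundamental form: E = 37, F = 0, G = u^2.
Coefficients of the second fundamental form: L = 0, M = 0, N = 6*sqrt(37)*u^2/(37*Abs(u)).
Assemble K = (LN − M²)/(EG − F²) = 0. At (u, v) = (6, 3*pi/4): K = 0.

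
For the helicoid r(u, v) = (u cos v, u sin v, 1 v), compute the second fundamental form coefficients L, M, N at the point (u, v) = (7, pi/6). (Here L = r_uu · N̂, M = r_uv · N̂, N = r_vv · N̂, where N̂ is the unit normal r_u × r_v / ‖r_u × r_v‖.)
L = 0;  M = -sqrt(2)/10;  N = 0

Compute the unit normal N̂(u, v) = (sin(v)/sqrt(u^2 + 1), -cos(v)/sqrt(u^2 + 1), u/sqrt(u^2 + 1)), and the second partials r_uu, r_uv, r_vv. Take dot products:
  L(u, v) = r_uu · N̂ = 0,
  M(u, v) = r_uv · N̂ = -1/sqrt(u^2 + 1),
  N(u, v) = r_vv · N̂ = 0.
Evaluating at (u, v) = (7, pi/6):
  L = 0, M = -sqrt(2)/10, N = 0.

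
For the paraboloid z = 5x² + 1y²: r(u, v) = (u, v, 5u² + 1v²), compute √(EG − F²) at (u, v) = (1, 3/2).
√(EG − F²)|_{(1, 3/2)} = sqrt(110)

E = 100*u^2 + 1, F = 20*u*v, G = 4*v^2 + 1; EG − F² = 100*u^2 + 4*v^2 + 1; √(EG − F²) = sqrt(100*u^2 + 4*v^2 + 1). At the given point: sqrt(110).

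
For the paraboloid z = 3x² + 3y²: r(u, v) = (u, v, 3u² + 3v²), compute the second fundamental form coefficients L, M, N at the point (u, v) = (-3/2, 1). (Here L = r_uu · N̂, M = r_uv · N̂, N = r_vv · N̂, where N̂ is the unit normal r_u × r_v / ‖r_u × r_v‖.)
L = 3*sqrt(118)/59;  M = 0;  N = 3*sqrt(118)/59

Compute the unit normal N̂(u, v) = (-6*u/sqrt(36*u^2 + 36*v^2 + 1), -6*v/sqrt(36*u^2 + 36*v^2 + 1), 1/sqrt(36*u^2 + 36*v^2 + 1)), and the second partials r_uu, r_uv, r_vv. Take dot products:
  L(u, v) = r_uu · N̂ = 6/sqrt(36*u^2 + 36*v^2 + 1),
  M(u, v) = r_uv · N̂ = 0,
  N(u, v) = r_vv · N̂ = 6/sqrt(36*u^2 + 36*v^2 + 1).
Evaluating at (u, v) = (-3/2, 1):
  L = 3*sqrt(118)/59, M = 0, N = 3*sqrt(118)/59.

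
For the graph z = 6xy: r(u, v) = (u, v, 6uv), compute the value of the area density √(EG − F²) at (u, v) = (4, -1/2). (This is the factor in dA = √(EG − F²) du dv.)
√(EG − F²)|_{(4, -1/2)} = sqrt(586)

E = 36*v^2 + 1, F = 36*u*v, G = 36*u^2 + 1, so EG − F² = 36*u^2 + 36*v^2 + 1. Taking the positive square root: √(EG − F²) = sqrt(36*u^2 + 36*v^2 + 1). At (u, v) = (4, -1/2): sqrt(586).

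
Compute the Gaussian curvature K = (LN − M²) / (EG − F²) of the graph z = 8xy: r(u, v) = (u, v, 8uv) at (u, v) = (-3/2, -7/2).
K = -64/863041

Coefficients of the first fundamental form: E = 64*v^2 + 1, F = 64*u*v, G = 64*u^2 + 1.
Coefficients of the second fundamental form: L = 0, M = 8/sqrt(64*u^2 + 64*v^2 + 1), N = 0.
Assemble K = (LN − M²)/(EG − F²) = -64/(4096*u^4 + 8192*u^2*v^2 + 128*u^2 + 4096*v^4 + 128*v^2 + 1). At (u, v) = (-3/2, -7/2): K = -64/863041.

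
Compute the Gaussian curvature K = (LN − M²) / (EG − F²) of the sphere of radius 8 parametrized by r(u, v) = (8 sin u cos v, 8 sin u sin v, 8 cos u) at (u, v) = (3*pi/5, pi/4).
K = 1/64

Coefficients of the first fundamental form: E = 64, F = 0, G = 64*sin(u)^2.
Coefficients of the second fundamental form: L = -8*sin(u)/Abs(sin(u)), M = 0, N = -8*sin(u)^3/Abs(sin(u)).
Assemble K = (LN − M²)/(EG − F²) = 1/64. At (u, v) = (3*pi/5, pi/4): K = 1/64.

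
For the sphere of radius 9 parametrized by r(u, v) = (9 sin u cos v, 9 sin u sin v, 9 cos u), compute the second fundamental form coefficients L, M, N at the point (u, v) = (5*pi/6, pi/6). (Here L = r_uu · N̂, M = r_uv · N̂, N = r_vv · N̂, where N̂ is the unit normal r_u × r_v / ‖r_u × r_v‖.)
L = -9;  M = 0;  N = -9/4

Compute the unit normal N̂(u, v) = (sin(u)^2*cos(v)/Abs(sin(u)), sin(u)^2*sin(v)/Abs(sin(u)), sin(2*u)/(2*Abs(sin(u)))), and the second partials r_uu, r_uv, r_vv. Take dot products:
  L(u, v) = r_uu · N̂ = -9*sin(u)/Abs(sin(u)),
  M(u, v) = r_uv · N̂ = 0,
  N(u, v) = r_vv · N̂ = -9*sin(u)^3/Abs(sin(u)).
Evaluating at (u, v) = (5*pi/6, pi/6):
  L = -9, M = 0, N = -9/4.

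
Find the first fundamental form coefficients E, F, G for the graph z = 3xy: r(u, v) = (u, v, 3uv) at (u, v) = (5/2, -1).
E = 10;  F = -45/2;  G = 229/4

Partials: r_u = (1, 0, 3*v), r_v = (0, 1, 3*u). As functions of (u, v):
  E = r_u · r_u = 9*v^2 + 1,
  F = r_u · r_v = 9*u*v,
  G = r_v · r_v = 9*u^2 + 1.
Evaluating at (u, v) = (5/2, -1): E = 10, F = -45/2, G = 229/4.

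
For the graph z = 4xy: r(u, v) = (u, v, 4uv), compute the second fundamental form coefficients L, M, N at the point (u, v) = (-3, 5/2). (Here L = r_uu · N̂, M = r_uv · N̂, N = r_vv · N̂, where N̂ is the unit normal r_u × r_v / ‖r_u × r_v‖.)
L = 0;  M = 4*sqrt(5)/35;  N = 0

Compute the unit normal N̂(u, v) = (-4*v/sqrt(16*u^2 + 16*v^2 + 1), -4*u/sqrt(16*u^2 + 16*v^2 + 1), 1/sqrt(16*u^2 + 16*v^2 + 1)), and the second partials r_uu, r_uv, r_vv. Take dot products:
  L(u, v) = r_uu · N̂ = 0,
  M(u, v) = r_uv · N̂ = 4/sqrt(16*u^2 + 16*v^2 + 1),
  N(u, v) = r_vv · N̂ = 0.
Evaluating at (u, v) = (-3, 5/2):
  L = 0, M = 4*sqrt(5)/35, N = 0.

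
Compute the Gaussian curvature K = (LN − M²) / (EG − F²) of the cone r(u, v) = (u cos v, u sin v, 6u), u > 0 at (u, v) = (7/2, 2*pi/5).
K = 0

Coefficients of the first fundamental form: E = 37, F = 0, G = u^2.
Coefficients of the second fundamental form: L = 0, M = 0, N = 6*sqrt(37)*u^2/(37*Abs(u)).
Assemble K = (LN − M²)/(EG − F²) = 0. At (u, v) = (7/2, 2*pi/5): K = 0.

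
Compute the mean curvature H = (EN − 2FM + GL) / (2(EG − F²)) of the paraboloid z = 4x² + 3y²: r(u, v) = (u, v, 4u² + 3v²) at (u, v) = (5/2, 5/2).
H = 2107*sqrt(626)/391876

With E = 64*u^2 + 1, F = 48*u*v, G = 36*v^2 + 1, L = 8/sqrt(64*u^2 + 36*v^2 + 1), M = 0, N = 6/sqrt(64*u^2 + 36*v^2 + 1), assemble
  H = (EN − 2FM + GL) / (2(EG − F²)) = (192*u^2 + 144*v^2 + 7)/(64*u^2 + 36*v^2 + 1)^(3/2).
At (u, v) = (5/2, 5/2): H = 2107*sqrt(626)/391876.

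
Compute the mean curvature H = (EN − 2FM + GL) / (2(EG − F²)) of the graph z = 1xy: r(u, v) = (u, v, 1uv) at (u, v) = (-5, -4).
H = -5*sqrt(42)/441

With E = v^2 + 1, F = u*v, G = u^2 + 1, L = 0, M = 1/sqrt(u^2 + v^2 + 1), N = 0, assemble
  H = (EN − 2FM + GL) / (2(EG − F²)) = -u*v/(u^2 + v^2 + 1)^(3/2).
At (u, v) = (-5, -4): H = -5*sqrt(42)/441.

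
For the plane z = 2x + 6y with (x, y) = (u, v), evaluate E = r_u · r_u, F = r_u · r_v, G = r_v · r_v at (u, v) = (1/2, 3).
E = 5;  F = 12;  G = 37

Partials: r_u = (1, 0, 2), r_v = (0, 1, 6). As functions of (u, v):
  E = r_u · r_u = 5,
  F = r_u · r_v = 12,
  G = r_v · r_v = 37.
Evaluating at (u, v) = (1/2, 3): E = 5, F = 12, G = 37.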